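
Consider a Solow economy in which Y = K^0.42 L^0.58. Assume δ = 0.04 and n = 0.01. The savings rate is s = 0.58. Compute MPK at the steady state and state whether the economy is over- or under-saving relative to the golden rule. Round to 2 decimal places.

over-saving; MPK ≈ 0.04

n + δ = 0.01 + 0.04 = 0.05.
Steady-state k*: s·k^0.42 = 0.05·k gives k* = (0.58/0.05)^(1/0.58) ≈ 68.4341.
MPK = 0.42·68.4341^(-0.58) ≈ 0.0362.
MPK < n+δ = 0.05, so the economy is dynamically inefficient (over-saving).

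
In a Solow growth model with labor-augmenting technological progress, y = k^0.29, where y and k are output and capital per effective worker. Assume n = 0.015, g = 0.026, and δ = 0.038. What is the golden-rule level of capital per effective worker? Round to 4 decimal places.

n + g + δ = 0.015 + 0.026 + 0.038 = 0.079.
At the golden rule the marginal product of capital equals n+g+δ: 0.29·k^(0.29−1) = 0.079. Solving, k_gold = (0.29/0.079)^(1/0.71) ≈ 6.2438.

k_gold ≈ 6.2438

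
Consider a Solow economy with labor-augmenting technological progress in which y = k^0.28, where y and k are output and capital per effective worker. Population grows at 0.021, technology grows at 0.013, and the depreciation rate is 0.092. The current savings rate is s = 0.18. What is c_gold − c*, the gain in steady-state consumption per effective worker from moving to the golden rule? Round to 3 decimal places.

Δc ≈ 0.040

n + g + δ = 0.021 + 0.013 + 0.092 = 0.126.
Current steady state (s = 0.18): k* = (0.18/0.126)^(1/0.72) ≈ 1.6411, y* = 1.6411^0.28 ≈ 1.1488, c* = (1−0.18)·1.1488 ≈ 0.9420.
Setting f'(k) = n+g+δ gives 0.28·k^(0.28−1) = 0.126, hence k_gold = (0.28/0.126)^(1/0.72) ≈ 3.0314.
y_gold = 3.0314^0.28 ≈ 1.3641, c_gold = y_gold − 0.126·k_gold ≈ 0.9822.
Gain: Δc = 0.9822 − 0.9420 ≈ 0.0402.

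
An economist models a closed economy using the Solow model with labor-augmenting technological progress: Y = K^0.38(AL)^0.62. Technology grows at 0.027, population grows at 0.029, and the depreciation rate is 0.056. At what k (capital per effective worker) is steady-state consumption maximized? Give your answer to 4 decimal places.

n + g + δ = 0.029 + 0.027 + 0.056 = 0.112.
At the golden rule the marginal product of capital equals n+g+δ: 0.38·k^(0.38−1) = 0.112. Solving, k_gold = (0.38/0.112)^(1/0.62) ≈ 7.1738.

k_gold ≈ 7.1738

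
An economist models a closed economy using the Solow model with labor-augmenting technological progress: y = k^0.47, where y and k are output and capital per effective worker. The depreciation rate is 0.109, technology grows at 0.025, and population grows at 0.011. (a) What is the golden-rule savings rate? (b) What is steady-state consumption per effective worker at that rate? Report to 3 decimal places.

Break-even investment rate: n + g + δ = 0.011 + 0.025 + 0.109 = 0.145.
For Cobb-Douglas, s_gold equals capital's share: s_gold = 0.47.
Setting f'(k) = n+g+δ gives 0.47·k^(0.47−1) = 0.145, hence k_gold = (0.47/0.145)^(1/0.53) ≈ 9.1969.
y_gold = 9.1969^0.47 ≈ 2.8373; c_gold = (1−0.47)·y_gold ≈ 1.5038.

(a) s_gold = 0.470; (b) c_gold ≈ 1.504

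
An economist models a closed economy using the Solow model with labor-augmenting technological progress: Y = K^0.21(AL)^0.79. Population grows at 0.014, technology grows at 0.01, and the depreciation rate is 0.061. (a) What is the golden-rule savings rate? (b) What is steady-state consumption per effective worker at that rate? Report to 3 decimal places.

The effective depreciation rate is n + g + δ = 0.014 + 0.01 + 0.061 = 0.085.
For Cobb-Douglas, s_gold equals capital's share: s_gold = 0.21.
Maximizing c = f(k) − (n+g+δ)·k gives f'(k) = n+g+δ, i.e. 0.21·k^(0.21−1) = 0.085, so k_gold = (0.21/0.085)^(1/0.79) ≈ 3.1421.
y_gold = 3.1421^0.21 ≈ 1.2718; c_gold = (1−0.21)·y_gold ≈ 1.0047.

(a) s_gold = 0.210; (b) c_gold ≈ 1.005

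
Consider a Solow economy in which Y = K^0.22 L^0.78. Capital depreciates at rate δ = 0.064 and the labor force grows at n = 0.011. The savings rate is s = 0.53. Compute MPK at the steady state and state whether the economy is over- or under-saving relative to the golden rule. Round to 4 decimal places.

n + δ = 0.011 + 0.064 = 0.075.
Steady-state k*: s·k^0.22 = 0.075·k gives k* = (0.53/0.075)^(1/0.78) ≈ 12.2670.
MPK = 0.22·12.2670^(-0.78) ≈ 0.0311.
MPK < n+δ = 0.075, so the economy is dynamically inefficient (over-saving).

over-saving; MPK ≈ 0.0311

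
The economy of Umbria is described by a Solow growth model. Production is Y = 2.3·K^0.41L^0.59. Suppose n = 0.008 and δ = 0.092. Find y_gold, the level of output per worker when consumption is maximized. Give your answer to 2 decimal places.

Break-even investment rate: n + δ = 0.008 + 0.092 = 0.1.
Setting f'(k) = n+δ gives 0.41·2.3·k^(0.41−1) = 0.1, hence k_gold = (0.41·2.3/0.1)^(1/0.59) ≈ 44.8451.
Output: y_gold = 2.3·k_gold^0.41 = 2.3·44.8451^0.41 ≈ 10.9378.

y_gold ≈ 10.94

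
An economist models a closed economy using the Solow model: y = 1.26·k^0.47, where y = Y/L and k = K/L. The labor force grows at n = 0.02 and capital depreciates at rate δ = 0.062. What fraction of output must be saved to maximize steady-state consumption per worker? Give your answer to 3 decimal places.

s_gold = 0.470

The effective depreciation rate is n + δ = 0.02 + 0.062 = 0.082.
At the golden rule MPK = n+δ, and in any Cobb-Douglas steady state s = (n+δ)·k/y = MPK·k/y = capital's share 0.47.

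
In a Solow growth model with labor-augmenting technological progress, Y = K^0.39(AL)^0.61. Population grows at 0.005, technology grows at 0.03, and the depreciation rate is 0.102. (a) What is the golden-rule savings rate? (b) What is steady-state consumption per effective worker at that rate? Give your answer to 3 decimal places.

(a) s_gold = 0.390; (b) c_gold ≈ 1.191

Capital per effective worker breaks even when investment replaces (n + g + δ)·k; here n + g + δ = 0.137.
For Cobb-Douglas, s_gold equals capital's share: s_gold = 0.39.
At the golden rule the marginal product of capital equals n+g+δ: 0.39·k^(0.39−1) = 0.137. Solving, k_gold = (0.39/0.137)^(1/0.61) ≈ 5.5568.
y_gold = 5.5568^0.39 ≈ 1.9520; c_gold = (1−0.39)·y_gold ≈ 1.1907.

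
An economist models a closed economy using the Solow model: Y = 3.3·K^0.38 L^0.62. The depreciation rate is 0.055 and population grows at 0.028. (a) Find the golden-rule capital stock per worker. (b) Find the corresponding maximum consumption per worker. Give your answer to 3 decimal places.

Break-even investment rate: n + δ = 0.028 + 0.055 = 0.083.
At the golden rule the marginal product of capital equals n+δ: 0.38·3.3·k^(0.38−1) = 0.083. Solving, k_gold = (0.38·3.3/0.083)^(1/0.62) ≈ 79.7934.
y_gold = 3.3·79.7934^0.38 ≈ 17.4286; c_gold = y_gold − 0.083·k_gold ≈ 10.8057.

(a) k_gold ≈ 79.793; (b) c_gold ≈ 10.806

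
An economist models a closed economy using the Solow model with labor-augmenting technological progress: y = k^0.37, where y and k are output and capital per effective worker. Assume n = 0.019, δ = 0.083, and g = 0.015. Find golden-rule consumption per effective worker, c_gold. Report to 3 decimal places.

Capital per effective worker breaks even when investment replaces (n + g + δ)·k; here n + g + δ = 0.117.
At the golden rule the marginal product of capital equals n+g+δ: 0.37·k^(0.37−1) = 0.117. Solving, k_gold = (0.37/0.117)^(1/0.63) ≈ 6.2184.
y_gold = 6.2184^0.37 ≈ 1.9663.
c_gold = y_gold − (n+g+δ)·k_gold = 1.9663 − 0.117·6.2184 ≈ 1.2388.

c_gold ≈ 1.239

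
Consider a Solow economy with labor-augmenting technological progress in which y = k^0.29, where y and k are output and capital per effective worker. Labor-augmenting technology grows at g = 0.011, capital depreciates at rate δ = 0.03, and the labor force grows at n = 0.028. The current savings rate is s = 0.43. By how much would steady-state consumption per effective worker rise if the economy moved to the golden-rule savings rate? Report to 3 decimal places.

Δc ≈ 0.073

The effective depreciation rate is n + g + δ = 0.028 + 0.011 + 0.03 = 0.069.
Current steady state (s = 0.43): k* = (0.43/0.069)^(1/0.71) ≈ 13.1578, y* = 13.1578^0.29 ≈ 2.1114, c* = (1−0.43)·2.1114 ≈ 1.2035.
Maximizing c = f(k) − (n+g+δ)·k gives f'(k) = n+g+δ, i.e. 0.29·k^(0.29−1) = 0.069, so k_gold = (0.29/0.069)^(1/0.71) ≈ 7.5551.
y_gold = 7.5551^0.29 ≈ 1.7976, c_gold = y_gold − 0.069·k_gold ≈ 1.2763.
Gain: Δc = 1.2763 − 1.2035 ≈ 0.0728.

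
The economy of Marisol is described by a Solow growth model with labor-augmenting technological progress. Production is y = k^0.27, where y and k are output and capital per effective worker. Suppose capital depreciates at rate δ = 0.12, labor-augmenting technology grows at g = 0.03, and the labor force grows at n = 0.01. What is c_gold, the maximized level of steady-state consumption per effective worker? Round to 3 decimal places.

c_gold ≈ 0.886

Break-even investment rate: n + g + δ = 0.01 + 0.03 + 0.12 = 0.16.
Maximizing c = f(k) − (n+g+δ)·k gives f'(k) = n+g+δ, i.e. 0.27·k^(0.27−1) = 0.16, so k_gold = (0.27/0.16)^(1/0.73) ≈ 2.0478.
y_gold = 2.0478^0.27 ≈ 1.2135.
c_gold = y_gold − (n+g+δ)·k_gold = 1.2135 − 0.16·2.0478 ≈ 0.8859.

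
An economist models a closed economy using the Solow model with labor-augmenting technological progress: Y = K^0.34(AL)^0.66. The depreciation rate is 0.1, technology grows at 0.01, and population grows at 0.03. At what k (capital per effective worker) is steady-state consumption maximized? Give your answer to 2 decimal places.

The effective depreciation rate is n + g + δ = 0.03 + 0.01 + 0.1 = 0.14.
Setting f'(k) = n+g+δ gives 0.34·k^(0.34−1) = 0.14, hence k_gold = (0.34/0.14)^(1/0.66) ≈ 3.8359.

k_gold ≈ 3.84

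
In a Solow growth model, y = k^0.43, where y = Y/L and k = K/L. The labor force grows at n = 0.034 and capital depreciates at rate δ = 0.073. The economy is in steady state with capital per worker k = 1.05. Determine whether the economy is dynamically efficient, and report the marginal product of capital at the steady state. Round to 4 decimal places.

n + δ = 0.034 + 0.073 = 0.107.
MPK = 0.43·k^(0.43−1) = 0.43·1.05^(-0.57) ≈ 0.4182.
MPK > 0.107, so the economy is dynamically efficient (under-saving).

dynamically efficient; MPK ≈ 0.4182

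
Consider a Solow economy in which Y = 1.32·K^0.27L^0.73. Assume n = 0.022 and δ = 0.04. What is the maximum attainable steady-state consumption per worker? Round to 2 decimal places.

n + δ = 0.022 + 0.04 = 0.062.
Setting f'(k) = n+δ gives 0.27·1.32·k^(0.27−1) = 0.062, hence k_gold = (0.27·1.32/0.062)^(1/0.73) ≈ 10.9768.
y_gold = 1.32·10.9768^0.27 ≈ 2.5206.
c_gold = y_gold − (n+δ)·k_gold = 2.5206 − 0.062·10.9768 ≈ 1.8400.

c_gold ≈ 1.84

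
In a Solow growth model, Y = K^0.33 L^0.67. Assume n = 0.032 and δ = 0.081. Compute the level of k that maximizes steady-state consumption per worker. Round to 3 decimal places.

k_gold ≈ 4.951

Break-even investment rate: n + δ = 0.032 + 0.081 = 0.113.
Maximizing c = f(k) − (n+δ)·k gives f'(k) = n+δ, i.e. 0.33·k^(0.33−1) = 0.113, so k_gold = (0.33/0.113)^(1/0.67) ≈ 4.9509.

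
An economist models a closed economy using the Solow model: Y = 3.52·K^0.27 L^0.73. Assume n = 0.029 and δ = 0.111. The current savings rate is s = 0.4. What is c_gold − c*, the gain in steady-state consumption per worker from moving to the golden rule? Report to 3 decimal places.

Δc ≈ 0.258

Break-even investment rate: n + δ = 0.029 + 0.111 = 0.14.
Current steady state (s = 0.4): k* = (0.4·3.52/0.14)^(1/0.73) ≈ 23.6185, y* = 3.52·23.6185^0.27 ≈ 8.2665, c* = (1−0.4)·8.2665 ≈ 4.9599.
Maximizing c = f(k) − (n+δ)·k gives f'(k) = n+δ, i.e. 0.27·3.52·k^(0.27−1) = 0.14, so k_gold = (0.27·3.52/0.14)^(1/0.73) ≈ 13.7855.
y_gold = 3.52·13.7855^0.27 ≈ 7.1480, c_gold = y_gold − 0.14·k_gold ≈ 5.2181.
Gain: Δc = 5.2181 − 4.9599 ≈ 0.2582.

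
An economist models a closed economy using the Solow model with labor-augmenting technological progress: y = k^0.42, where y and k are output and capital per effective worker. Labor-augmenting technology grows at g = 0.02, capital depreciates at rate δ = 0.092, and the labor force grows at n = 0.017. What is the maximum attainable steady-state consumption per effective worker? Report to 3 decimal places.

c_gold ≈ 1.364

The effective depreciation rate is n + g + δ = 0.017 + 0.02 + 0.092 = 0.129.
Setting f'(k) = n+g+δ gives 0.42·k^(0.42−1) = 0.129, hence k_gold = (0.42/0.129)^(1/0.58) ≈ 7.6541.
y_gold = 7.6541^0.42 ≈ 2.3509.
c_gold = y_gold − (n+g+δ)·k_gold = 2.3509 − 0.129·7.6541 ≈ 1.3635.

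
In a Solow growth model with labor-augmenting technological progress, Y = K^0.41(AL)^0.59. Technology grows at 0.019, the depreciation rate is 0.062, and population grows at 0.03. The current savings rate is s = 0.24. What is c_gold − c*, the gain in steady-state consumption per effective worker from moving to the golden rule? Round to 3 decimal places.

Δc ≈ 0.164

Break-even investment rate: n + g + δ = 0.03 + 0.019 + 0.062 = 0.111.
Current steady state (s = 0.24): k* = (0.24/0.111)^(1/0.59) ≈ 3.6949, y* = 3.6949^0.41 ≈ 1.7089, c* = (1−0.24)·1.7089 ≈ 1.2988.
Golden rule sets MPK = n+g+δ: 0.41·k^(0.41−1) = 0.111, so k_gold = (0.41/0.111)^(1/0.59) ≈ 9.1579.
y_gold = 9.1579^0.41 ≈ 2.4793, c_gold = y_gold − 0.111·k_gold ≈ 1.4628.
Gain: Δc = 1.4628 − 1.2988 ≈ 0.1640.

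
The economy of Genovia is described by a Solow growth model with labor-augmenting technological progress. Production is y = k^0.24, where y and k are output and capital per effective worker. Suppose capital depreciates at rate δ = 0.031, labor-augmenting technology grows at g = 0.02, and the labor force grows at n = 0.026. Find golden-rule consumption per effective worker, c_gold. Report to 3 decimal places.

Break-even investment rate: n + g + δ = 0.026 + 0.02 + 0.031 = 0.077.
Golden rule sets MPK = n+g+δ: 0.24·k^(0.24−1) = 0.077, so k_gold = (0.24/0.077)^(1/0.76) ≈ 4.4631.
y_gold = 4.4631^0.24 ≈ 1.4319.
c_gold = y_gold − (n+g+δ)·k_gold = 1.4319 − 0.077·4.4631 ≈ 1.0882.

c_gold ≈ 1.088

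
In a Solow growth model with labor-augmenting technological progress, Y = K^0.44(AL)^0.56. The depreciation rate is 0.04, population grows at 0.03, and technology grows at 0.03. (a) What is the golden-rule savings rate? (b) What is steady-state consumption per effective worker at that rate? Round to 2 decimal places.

The effective depreciation rate is n + g + δ = 0.03 + 0.03 + 0.04 = 0.1.
For Cobb-Douglas, s_gold equals capital's share: s_gold = 0.44.
At the golden rule the marginal product of capital equals n+g+δ: 0.44·k^(0.44−1) = 0.1. Solving, k_gold = (0.44/0.1)^(1/0.56) ≈ 14.0936.
y_gold = 14.0936^0.44 ≈ 3.2031; c_gold = (1−0.44)·y_gold ≈ 1.7937.

(a) s_gold = 0.44; (b) c_gold ≈ 1.79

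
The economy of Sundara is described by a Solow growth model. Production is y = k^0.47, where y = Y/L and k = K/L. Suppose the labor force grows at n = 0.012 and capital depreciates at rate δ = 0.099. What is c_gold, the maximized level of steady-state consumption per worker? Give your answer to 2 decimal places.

c_gold ≈ 1.91

Capital per worker breaks even when investment replaces (n + δ)·k; here n + δ = 0.111.
Setting f'(k) = n+δ gives 0.47·k^(0.47−1) = 0.111, hence k_gold = (0.47/0.111)^(1/0.53) ≈ 15.2263.
y_gold = 15.2263^0.47 ≈ 3.5960.
c_gold = y_gold − (n+δ)·k_gold = 3.5960 − 0.111·15.2263 ≈ 1.9059.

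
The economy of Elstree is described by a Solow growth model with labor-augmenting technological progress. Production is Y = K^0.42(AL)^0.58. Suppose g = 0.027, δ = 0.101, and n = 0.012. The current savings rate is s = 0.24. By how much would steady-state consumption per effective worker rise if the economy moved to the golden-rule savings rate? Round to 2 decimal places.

Break-even investment rate: n + g + δ = 0.012 + 0.027 + 0.101 = 0.14.
Current steady state (s = 0.24): k* = (0.24/0.14)^(1/0.58) ≈ 2.5327, y* = 2.5327^0.42 ≈ 1.4774, c* = (1−0.24)·1.4774 ≈ 1.1229.
Golden rule sets MPK = n+g+δ: 0.42·k^(0.42−1) = 0.14, so k_gold = (0.42/0.14)^(1/0.58) ≈ 6.6470.
y_gold = 6.6470^0.42 ≈ 2.2157, c_gold = y_gold − 0.14·k_gold ≈ 1.2851.
Gain: Δc = 1.2851 − 1.1229 ≈ 0.1622.

Δc ≈ 0.16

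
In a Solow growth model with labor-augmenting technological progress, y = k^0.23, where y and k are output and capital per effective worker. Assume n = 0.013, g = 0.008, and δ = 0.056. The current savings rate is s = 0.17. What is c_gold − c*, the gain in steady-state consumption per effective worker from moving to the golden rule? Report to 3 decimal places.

Break-even investment rate: n + g + δ = 0.013 + 0.008 + 0.056 = 0.077.
Current steady state (s = 0.17): k* = (0.17/0.077)^(1/0.77) ≈ 2.7970, y* = 2.7970^0.23 ≈ 1.2669, c* = (1−0.17)·1.2669 ≈ 1.0515.
At the golden rule the marginal product of capital equals n+g+δ: 0.23·k^(0.23−1) = 0.077. Solving, k_gold = (0.23/0.077)^(1/0.77) ≈ 4.1418.
y_gold = 4.1418^0.23 ≈ 1.3866, c_gold = y_gold − 0.077·k_gold ≈ 1.0677.
Gain: Δc = 1.0677 − 1.0515 ≈ 0.0162.

Δc ≈ 0.016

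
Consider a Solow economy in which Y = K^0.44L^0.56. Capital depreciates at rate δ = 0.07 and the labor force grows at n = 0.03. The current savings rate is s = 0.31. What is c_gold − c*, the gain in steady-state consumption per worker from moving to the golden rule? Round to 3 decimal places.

Capital per worker breaks even when investment replaces (n + δ)·k; here n + δ = 0.1.
Current steady state (s = 0.31): k* = (0.31/0.1)^(1/0.56) ≈ 7.5410, y* = 7.5410^0.44 ≈ 2.4326, c* = (1−0.31)·2.4326 ≈ 1.6785.
Golden rule sets MPK = n+δ: 0.44·k^(0.44−1) = 0.1, so k_gold = (0.44/0.1)^(1/0.56) ≈ 14.0936.
y_gold = 14.0936^0.44 ≈ 3.2031, c_gold = y_gold − 0.1·k_gold ≈ 1.7937.
Gain: Δc = 1.7937 − 1.6785 ≈ 0.1152.

Δc ≈ 0.115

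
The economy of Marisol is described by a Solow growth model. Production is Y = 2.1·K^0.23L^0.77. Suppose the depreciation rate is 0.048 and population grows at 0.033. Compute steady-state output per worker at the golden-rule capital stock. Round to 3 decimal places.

y_gold ≈ 3.580

Capital per worker breaks even when investment replaces (n + δ)·k; here n + δ = 0.081.
Setting f'(k) = n+δ gives 0.23·2.1·k^(0.23−1) = 0.081, hence k_gold = (0.23·2.1/0.081)^(1/0.77) ≈ 10.1647.
Output: y_gold = 2.1·k_gold^0.23 = 2.1·10.1647^0.23 ≈ 3.5797.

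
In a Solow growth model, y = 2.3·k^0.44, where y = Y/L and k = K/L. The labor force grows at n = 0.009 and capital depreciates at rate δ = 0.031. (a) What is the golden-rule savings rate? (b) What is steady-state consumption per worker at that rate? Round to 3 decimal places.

Capital per worker breaks even when investment replaces (n + δ)·k; here n + δ = 0.04.
For Cobb-Douglas, s_gold equals capital's share: s_gold = 0.44.
At the golden rule the marginal product of capital equals n+δ: 0.44·2.3·k^(0.44−1) = 0.04. Solving, k_gold = (0.44·2.3/0.04)^(1/0.56) ≈ 320.3114.
y_gold = 2.3·320.3114^0.44 ≈ 29.1192; c_gold = (1−0.44)·y_gold ≈ 16.3068.

(a) s_gold = 0.440; (b) c_gold ≈ 16.307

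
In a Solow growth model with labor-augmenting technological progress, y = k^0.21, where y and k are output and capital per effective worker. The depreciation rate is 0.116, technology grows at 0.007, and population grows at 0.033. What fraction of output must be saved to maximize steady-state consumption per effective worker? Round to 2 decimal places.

s_gold = 0.21

Break-even investment rate: n + g + δ = 0.033 + 0.007 + 0.116 = 0.156.
At the golden rule MPK = n+g+δ, and in any Cobb-Douglas steady state s = (n+g+δ)·k/y = MPK·k/y = capital's share 0.21.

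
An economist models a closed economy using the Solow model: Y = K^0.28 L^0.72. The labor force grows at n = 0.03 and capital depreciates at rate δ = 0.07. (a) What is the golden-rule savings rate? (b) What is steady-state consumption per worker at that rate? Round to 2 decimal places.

(a) s_gold = 0.28; (b) c_gold ≈ 1.07

Break-even investment rate: n + δ = 0.03 + 0.07 = 0.1.
For Cobb-Douglas, s_gold equals capital's share: s_gold = 0.28.
At the golden rule the marginal product of capital equals n+δ: 0.28·k^(0.28−1) = 0.1. Solving, k_gold = (0.28/0.1)^(1/0.72) ≈ 4.1788.
y_gold = 4.1788^0.28 ≈ 1.4924; c_gold = (1−0.28)·y_gold ≈ 1.0746.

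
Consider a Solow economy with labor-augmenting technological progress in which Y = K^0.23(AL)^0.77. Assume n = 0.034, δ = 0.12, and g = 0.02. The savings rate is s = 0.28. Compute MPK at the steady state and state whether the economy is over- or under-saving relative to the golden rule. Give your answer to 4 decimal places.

Capital per effective worker breaks even when investment replaces (n + g + δ)·k; here n + g + δ = 0.174.
Steady-state k*: s·k^0.23 = 0.174·k gives k* = (0.28/0.174)^(1/0.77) ≈ 1.8549.
MPK = 0.23·1.8549^(-0.77) ≈ 0.1429.
MPK < n+g+δ = 0.174, so the economy is dynamically inefficient (over-saving).

over-saving; MPK ≈ 0.1429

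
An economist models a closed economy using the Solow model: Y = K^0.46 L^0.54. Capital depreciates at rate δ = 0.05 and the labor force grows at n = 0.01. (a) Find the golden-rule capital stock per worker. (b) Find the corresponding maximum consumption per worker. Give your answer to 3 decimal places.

The effective depreciation rate is n + δ = 0.01 + 0.05 = 0.06.
At the golden rule the marginal product of capital equals n+δ: 0.46·k^(0.46−1) = 0.06. Solving, k_gold = (0.46/0.06)^(1/0.54) ≈ 43.4671.
y_gold = 43.4671^0.46 ≈ 5.6696; c_gold = y_gold − 0.06·k_gold ≈ 3.0616.

(a) k_gold ≈ 43.467; (b) c_gold ≈ 3.062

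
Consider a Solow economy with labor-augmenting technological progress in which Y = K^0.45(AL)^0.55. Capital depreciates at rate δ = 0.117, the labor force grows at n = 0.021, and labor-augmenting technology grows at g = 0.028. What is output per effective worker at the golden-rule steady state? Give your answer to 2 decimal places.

Capital per effective worker breaks even when investment replaces (n + g + δ)·k; here n + g + δ = 0.166.
At the golden rule the marginal product of capital equals n+g+δ: 0.45·k^(0.45−1) = 0.166. Solving, k_gold = (0.45/0.166)^(1/0.55) ≈ 6.1300.
Output: y_gold = k_gold^0.45 = 6.1300^0.45 ≈ 2.2613.

y_gold ≈ 2.26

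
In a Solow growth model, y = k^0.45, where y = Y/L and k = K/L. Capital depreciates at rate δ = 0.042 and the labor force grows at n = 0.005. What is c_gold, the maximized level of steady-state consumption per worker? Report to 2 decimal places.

c_gold ≈ 3.49

n + δ = 0.005 + 0.042 = 0.047.
Setting f'(k) = n+δ gives 0.45·k^(0.45−1) = 0.047, hence k_gold = (0.45/0.047)^(1/0.55) ≈ 60.7918.
y_gold = 60.7918^0.45 ≈ 6.3494.
c_gold = y_gold − (n+δ)·k_gold = 6.3494 − 0.047·60.7918 ≈ 3.4921.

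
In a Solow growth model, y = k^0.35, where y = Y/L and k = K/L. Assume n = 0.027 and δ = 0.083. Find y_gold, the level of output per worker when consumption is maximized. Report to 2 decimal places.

y_gold ≈ 1.86

Capital per worker breaks even when investment replaces (n + δ)·k; here n + δ = 0.11.
At the golden rule the marginal product of capital equals n+δ: 0.35·k^(0.35−1) = 0.11. Solving, k_gold = (0.35/0.11)^(1/0.65) ≈ 5.9340.
Output: y_gold = k_gold^0.35 = 5.9340^0.35 ≈ 1.8650.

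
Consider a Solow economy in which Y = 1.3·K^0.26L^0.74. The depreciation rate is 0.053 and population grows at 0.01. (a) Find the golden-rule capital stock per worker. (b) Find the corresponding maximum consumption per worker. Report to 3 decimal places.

Break-even investment rate: n + δ = 0.01 + 0.053 = 0.063.
Maximizing c = f(k) − (n+δ)·k gives f'(k) = n+δ, i.e. 0.26·1.3·k^(0.26−1) = 0.063, so k_gold = (0.26·1.3/0.063)^(1/0.74) ≈ 9.6809.
y_gold = 1.3·9.6809^0.26 ≈ 2.3457; c_gold = y_gold − 0.063·k_gold ≈ 1.7359.

(a) k_gold ≈ 9.681; (b) c_gold ≈ 1.736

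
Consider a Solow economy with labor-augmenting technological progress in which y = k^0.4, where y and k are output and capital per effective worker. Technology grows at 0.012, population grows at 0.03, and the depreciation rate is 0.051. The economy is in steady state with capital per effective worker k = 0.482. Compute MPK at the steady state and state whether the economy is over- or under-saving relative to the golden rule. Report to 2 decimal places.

under-saving; MPK ≈ 0.62

n + g + δ = 0.03 + 0.012 + 0.051 = 0.093.
MPK = 0.4·k^(0.4−1) = 0.4·0.482^(-0.6) ≈ 0.6198.
MPK > 0.093, so the economy is dynamically efficient (under-saving).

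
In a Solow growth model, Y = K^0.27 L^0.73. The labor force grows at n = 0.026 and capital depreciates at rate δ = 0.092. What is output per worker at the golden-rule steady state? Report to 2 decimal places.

y_gold ≈ 1.36

The effective depreciation rate is n + δ = 0.026 + 0.092 = 0.118.
Golden rule sets MPK = n+δ: 0.27·k^(0.27−1) = 0.118, so k_gold = (0.27/0.118)^(1/0.73) ≈ 3.1077.
Output: y_gold = k_gold^0.27 = 3.1077^0.27 ≈ 1.3582.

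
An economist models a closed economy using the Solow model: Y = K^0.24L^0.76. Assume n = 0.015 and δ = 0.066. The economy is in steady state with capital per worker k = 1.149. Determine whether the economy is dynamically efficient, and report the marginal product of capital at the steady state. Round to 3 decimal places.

Break-even investment rate: n + δ = 0.015 + 0.066 = 0.081.
MPK = 0.24·k^(0.24−1) = 0.24·1.149^(-0.76) ≈ 0.2160.
MPK > 0.081, so the economy is dynamically efficient (under-saving).

dynamically efficient; MPK ≈ 0.216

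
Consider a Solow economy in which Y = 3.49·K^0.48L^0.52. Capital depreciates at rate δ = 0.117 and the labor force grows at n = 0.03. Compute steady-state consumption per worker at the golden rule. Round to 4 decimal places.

Capital per worker breaks even when investment replaces (n + δ)·k; here n + δ = 0.147.
At the golden rule the marginal product of capital equals n+δ: 0.48·3.49·k^(0.48−1) = 0.147. Solving, k_gold = (0.48·3.49/0.147)^(1/0.52) ≈ 107.6986.
y_gold = 3.49·107.6986^0.48 ≈ 32.9827.
c_gold = y_gold − (n+δ)·k_gold = 32.9827 − 0.147·107.6986 ≈ 17.1510.

c_gold ≈ 17.1510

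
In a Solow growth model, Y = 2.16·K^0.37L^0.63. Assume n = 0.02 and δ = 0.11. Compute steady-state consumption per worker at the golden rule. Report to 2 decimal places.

c_gold ≈ 3.95

Capital per worker breaks even when investment replaces (n + δ)·k; here n + δ = 0.13.
Golden rule sets MPK = n+δ: 0.37·2.16·k^(0.37−1) = 0.13, so k_gold = (0.37·2.16/0.13)^(1/0.63) ≈ 17.8617.
y_gold = 2.16·17.8617^0.37 ≈ 6.2757.
c_gold = y_gold − (n+δ)·k_gold = 6.2757 − 0.13·17.8617 ≈ 3.9537.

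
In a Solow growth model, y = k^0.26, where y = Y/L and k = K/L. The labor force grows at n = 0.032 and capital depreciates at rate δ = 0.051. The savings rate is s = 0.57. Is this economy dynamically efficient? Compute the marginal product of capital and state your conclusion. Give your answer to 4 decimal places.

Capital per worker breaks even when investment replaces (n + δ)·k; here n + δ = 0.083.
Steady-state k*: s·k^0.26 = 0.083·k gives k* = (0.57/0.083)^(1/0.74) ≈ 13.5147.
MPK = 0.26·13.5147^(-0.74) ≈ 0.0379.
MPK < n+δ = 0.083, so the economy is dynamically inefficient (over-saving).

dynamically inefficient; MPK ≈ 0.0379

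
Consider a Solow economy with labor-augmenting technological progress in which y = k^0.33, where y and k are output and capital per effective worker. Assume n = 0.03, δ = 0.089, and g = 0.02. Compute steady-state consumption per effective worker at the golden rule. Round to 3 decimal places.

n + g + δ = 0.03 + 0.02 + 0.089 = 0.139.
Golden rule sets MPK = n+g+δ: 0.33·k^(0.33−1) = 0.139, so k_gold = (0.33/0.139)^(1/0.67) ≈ 3.6345.
y_gold = 3.6345^0.33 ≈ 1.5309.
c_gold = y_gold − (n+g+δ)·k_gold = 1.5309 − 0.139·3.6345 ≈ 1.0257.

c_gold ≈ 1.026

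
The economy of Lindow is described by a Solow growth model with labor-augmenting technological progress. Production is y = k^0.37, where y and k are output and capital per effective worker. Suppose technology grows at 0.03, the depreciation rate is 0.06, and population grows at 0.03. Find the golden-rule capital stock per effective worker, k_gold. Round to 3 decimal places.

k_gold ≈ 5.973

Break-even investment rate: n + g + δ = 0.03 + 0.03 + 0.06 = 0.12.
At the golden rule the marginal product of capital equals n+g+δ: 0.37·k^(0.37−1) = 0.12. Solving, k_gold = (0.37/0.12)^(1/0.63) ≈ 5.9734.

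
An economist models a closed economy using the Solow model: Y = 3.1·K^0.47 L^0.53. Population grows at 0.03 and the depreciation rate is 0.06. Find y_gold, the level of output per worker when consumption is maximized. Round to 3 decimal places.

Capital per worker breaks even when investment replaces (n + δ)·k; here n + δ = 0.09.
Maximizing c = f(k) − (n+δ)·k gives f'(k) = n+δ, i.e. 0.47·3.1·k^(0.47−1) = 0.09, so k_gold = (0.47·3.1/0.09)^(1/0.53) ≈ 191.2236.
Output: y_gold = 3.1·k_gold^0.47 = 3.1·191.2236^0.47 ≈ 36.6173.

y_gold ≈ 36.617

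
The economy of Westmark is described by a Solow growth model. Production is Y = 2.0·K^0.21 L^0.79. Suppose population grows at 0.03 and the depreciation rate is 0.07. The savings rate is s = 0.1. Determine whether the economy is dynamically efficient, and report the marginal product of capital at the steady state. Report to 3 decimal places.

The effective depreciation rate is n + δ = 0.03 + 0.07 = 0.1.
Steady-state k*: s·A·k^0.21 = 0.1·k gives k* = (0.1·2.0/0.1)^(1/0.79) ≈ 2.4046.
MPK = 0.21·2.0·2.4046^(-0.79) ≈ 0.2100.
MPK > n+δ = 0.1, so the economy is dynamically efficient (under-saving).

dynamically efficient; MPK ≈ 0.210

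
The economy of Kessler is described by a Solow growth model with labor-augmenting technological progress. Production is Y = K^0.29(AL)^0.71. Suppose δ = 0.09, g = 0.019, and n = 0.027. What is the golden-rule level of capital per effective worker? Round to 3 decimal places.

k_gold ≈ 2.905

Capital per effective worker breaks even when investment replaces (n + g + δ)·k; here n + g + δ = 0.136.
Setting f'(k) = n+g+δ gives 0.29·k^(0.29−1) = 0.136, hence k_gold = (0.29/0.136)^(1/0.71) ≈ 2.9052.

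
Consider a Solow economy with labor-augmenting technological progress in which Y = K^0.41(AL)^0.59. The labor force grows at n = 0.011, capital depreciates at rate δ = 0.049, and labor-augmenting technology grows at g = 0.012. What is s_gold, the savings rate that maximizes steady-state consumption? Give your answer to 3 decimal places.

s_gold = 0.410

n + g + δ = 0.011 + 0.012 + 0.049 = 0.072.
At the golden rule MPK = n+g+δ, and in any Cobb-Douglas steady state s = (n+g+δ)·k/y = MPK·k/y = capital's share 0.41.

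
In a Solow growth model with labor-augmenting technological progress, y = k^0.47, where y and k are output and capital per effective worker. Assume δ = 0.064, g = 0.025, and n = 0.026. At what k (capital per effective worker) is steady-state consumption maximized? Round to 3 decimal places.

n + g + δ = 0.026 + 0.025 + 0.064 = 0.115.
Golden rule sets MPK = n+g+δ: 0.47·k^(0.47−1) = 0.115, so k_gold = (0.47/0.115)^(1/0.53) ≈ 14.2425.

k_gold ≈ 14.242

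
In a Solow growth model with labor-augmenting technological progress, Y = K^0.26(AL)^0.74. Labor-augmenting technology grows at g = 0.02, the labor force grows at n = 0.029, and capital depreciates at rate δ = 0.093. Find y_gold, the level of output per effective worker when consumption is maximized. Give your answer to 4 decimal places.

y_gold ≈ 1.2368

n + g + δ = 0.029 + 0.02 + 0.093 = 0.142.
Golden rule sets MPK = n+g+δ: 0.26·k^(0.26−1) = 0.142, so k_gold = (0.26/0.142)^(1/0.74) ≈ 2.2645.
Output: y_gold = k_gold^0.26 = 2.2645^0.26 ≈ 1.2368.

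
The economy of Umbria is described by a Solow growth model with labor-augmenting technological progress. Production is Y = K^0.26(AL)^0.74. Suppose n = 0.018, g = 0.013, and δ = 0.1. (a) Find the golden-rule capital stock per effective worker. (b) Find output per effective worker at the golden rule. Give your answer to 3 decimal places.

Break-even investment rate: n + g + δ = 0.018 + 0.013 + 0.1 = 0.131.
Setting f'(k) = n+g+δ gives 0.26·k^(0.26−1) = 0.131, hence k_gold = (0.26/0.131)^(1/0.74) ≈ 2.5252.
y_gold = 2.5252^0.26 ≈ 1.2723.

(a) k_gold ≈ 2.525; (b) y_gold ≈ 1.272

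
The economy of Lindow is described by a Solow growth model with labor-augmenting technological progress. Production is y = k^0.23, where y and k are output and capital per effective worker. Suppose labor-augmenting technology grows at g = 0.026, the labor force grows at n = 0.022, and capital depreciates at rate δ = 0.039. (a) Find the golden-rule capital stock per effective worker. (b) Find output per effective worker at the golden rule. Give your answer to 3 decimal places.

(a) k_gold ≈ 3.534; (b) y_gold ≈ 1.337

Break-even investment rate: n + g + δ = 0.022 + 0.026 + 0.039 = 0.087.
Maximizing c = f(k) − (n+g+δ)·k gives f'(k) = n+g+δ, i.e. 0.23·k^(0.23−1) = 0.087, so k_gold = (0.23/0.087)^(1/0.77) ≈ 3.5345.
y_gold = 3.5345^0.23 ≈ 1.3369.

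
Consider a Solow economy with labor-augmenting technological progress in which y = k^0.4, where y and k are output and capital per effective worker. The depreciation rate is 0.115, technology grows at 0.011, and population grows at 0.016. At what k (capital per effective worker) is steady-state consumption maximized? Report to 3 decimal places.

Break-even investment rate: n + g + δ = 0.016 + 0.011 + 0.115 = 0.142.
Maximizing c = f(k) − (n+g+δ)·k gives f'(k) = n+g+δ, i.e. 0.4·k^(0.4−1) = 0.142, so k_gold = (0.4/0.142)^(1/0.6) ≈ 5.6185.

k_gold ≈ 5.618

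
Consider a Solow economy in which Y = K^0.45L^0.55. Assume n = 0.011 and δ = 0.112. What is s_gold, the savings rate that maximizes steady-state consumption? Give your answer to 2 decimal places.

Break-even investment rate: n + δ = 0.011 + 0.112 = 0.123.
At the golden rule MPK = n+δ, and in any Cobb-Douglas steady state s = (n+δ)·k/y = MPK·k/y = capital's share 0.45.

s_gold = 0.45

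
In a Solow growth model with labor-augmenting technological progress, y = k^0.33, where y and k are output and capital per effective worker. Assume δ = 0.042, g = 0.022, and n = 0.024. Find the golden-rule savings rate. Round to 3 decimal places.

s_gold = 0.330

Capital per effective worker breaks even when investment replaces (n + g + δ)·k; here n + g + δ = 0.088.
At the golden rule MPK = n+g+δ, and in any Cobb-Douglas steady state s = (n+g+δ)·k/y = MPK·k/y = capital's share 0.33.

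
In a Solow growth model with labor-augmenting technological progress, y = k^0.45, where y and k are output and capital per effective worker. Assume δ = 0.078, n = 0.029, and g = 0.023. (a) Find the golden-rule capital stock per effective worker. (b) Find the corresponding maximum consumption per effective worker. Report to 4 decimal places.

(a) k_gold ≈ 9.5607; (b) c_gold ≈ 1.5191

The effective depreciation rate is n + g + δ = 0.029 + 0.023 + 0.078 = 0.13.
Golden rule sets MPK = n+g+δ: 0.45·k^(0.45−1) = 0.13, so k_gold = (0.45/0.13)^(1/0.55) ≈ 9.5607.
y_gold = 9.5607^0.45 ≈ 2.7620; c_gold = y_gold − 0.13·k_gold ≈ 1.5191.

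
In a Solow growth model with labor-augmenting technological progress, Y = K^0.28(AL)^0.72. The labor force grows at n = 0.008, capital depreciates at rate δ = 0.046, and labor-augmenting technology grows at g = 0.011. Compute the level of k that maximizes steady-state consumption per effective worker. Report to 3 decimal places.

The effective depreciation rate is n + g + δ = 0.008 + 0.011 + 0.046 = 0.065.
Maximizing c = f(k) − (n+g+δ)·k gives f'(k) = n+g+δ, i.e. 0.28·k^(0.28−1) = 0.065, so k_gold = (0.28/0.065)^(1/0.72) ≈ 7.6014.

k_gold ≈ 7.601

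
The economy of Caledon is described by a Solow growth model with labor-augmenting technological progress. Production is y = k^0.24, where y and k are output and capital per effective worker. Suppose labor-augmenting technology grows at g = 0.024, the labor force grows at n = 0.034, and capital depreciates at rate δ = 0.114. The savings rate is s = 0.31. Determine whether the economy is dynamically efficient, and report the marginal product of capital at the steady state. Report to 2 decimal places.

dynamically inefficient; MPK ≈ 0.13

Capital per effective worker breaks even when investment replaces (n + g + δ)·k; here n + g + δ = 0.172.
Steady-state k*: s·k^0.24 = 0.172·k gives k* = (0.31/0.172)^(1/0.76) ≈ 2.1708.
MPK = 0.24·2.1708^(-0.76) ≈ 0.1332.
MPK < n+g+δ = 0.172, so the economy is dynamically inefficient (over-saving).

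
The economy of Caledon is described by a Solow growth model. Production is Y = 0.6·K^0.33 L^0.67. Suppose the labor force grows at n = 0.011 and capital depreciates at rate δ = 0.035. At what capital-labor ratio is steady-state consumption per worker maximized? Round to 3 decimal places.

The effective depreciation rate is n + δ = 0.011 + 0.035 = 0.046.
Maximizing c = f(k) − (n+δ)·k gives f'(k) = n+δ, i.e. 0.33·0.6·k^(0.33−1) = 0.046, so k_gold = (0.33·0.6/0.046)^(1/0.67) ≈ 8.8335.

k_gold ≈ 8.833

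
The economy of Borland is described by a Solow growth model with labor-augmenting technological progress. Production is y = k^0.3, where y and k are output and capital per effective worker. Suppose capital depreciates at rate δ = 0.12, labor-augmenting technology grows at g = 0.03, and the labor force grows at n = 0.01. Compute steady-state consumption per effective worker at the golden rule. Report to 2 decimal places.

Capital per effective worker breaks even when investment replaces (n + g + δ)·k; here n + g + δ = 0.16.
Maximizing c = f(k) − (n+g+δ)·k gives f'(k) = n+g+δ, i.e. 0.3·k^(0.3−1) = 0.16, so k_gold = (0.3/0.16)^(1/0.7) ≈ 2.4547.
y_gold = 2.4547^0.3 ≈ 1.3092.
c_gold = y_gold − (n+g+δ)·k_gold = 1.3092 − 0.16·2.4547 ≈ 0.9164.

c_gold ≈ 0.92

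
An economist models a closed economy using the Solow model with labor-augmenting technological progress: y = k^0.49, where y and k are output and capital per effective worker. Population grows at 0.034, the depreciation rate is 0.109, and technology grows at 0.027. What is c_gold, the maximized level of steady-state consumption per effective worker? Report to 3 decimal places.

Capital per effective worker breaks even when investment replaces (n + g + δ)·k; here n + g + δ = 0.17.
Maximizing c = f(k) − (n+g+δ)·k gives f'(k) = n+g+δ, i.e. 0.49·k^(0.49−1) = 0.17, so k_gold = (0.49/0.17)^(1/0.51) ≈ 7.9701.
y_gold = 7.9701^0.49 ≈ 2.7651.
c_gold = y_gold − (n+g+δ)·k_gold = 2.7651 − 0.17·7.9701 ≈ 1.4102.

c_gold ≈ 1.410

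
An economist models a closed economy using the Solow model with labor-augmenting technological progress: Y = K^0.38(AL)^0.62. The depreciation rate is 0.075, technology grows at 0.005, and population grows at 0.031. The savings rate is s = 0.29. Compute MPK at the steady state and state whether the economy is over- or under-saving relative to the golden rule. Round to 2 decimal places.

Capital per effective worker breaks even when investment replaces (n + g + δ)·k; here n + g + δ = 0.111.
Steady-state k*: s·k^0.38 = 0.111·k gives k* = (0.29/0.111)^(1/0.62) ≈ 4.7065.
MPK = 0.38·4.7065^(-0.62) ≈ 0.1454.
MPK > n+g+δ = 0.111, so the economy is dynamically efficient (under-saving).

under-saving; MPK ≈ 0.15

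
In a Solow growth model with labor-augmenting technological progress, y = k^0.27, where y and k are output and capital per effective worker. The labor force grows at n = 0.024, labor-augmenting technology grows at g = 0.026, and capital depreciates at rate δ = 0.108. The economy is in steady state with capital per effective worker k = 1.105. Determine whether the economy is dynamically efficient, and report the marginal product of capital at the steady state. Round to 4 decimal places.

Capital per effective worker breaks even when investment replaces (n + g + δ)·k; here n + g + δ = 0.158.
MPK = 0.27·k^(0.27−1) = 0.27·1.105^(-0.73) ≈ 0.2510.
MPK > 0.158, so the economy is dynamically efficient (under-saving).

dynamically efficient; MPK ≈ 0.2510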